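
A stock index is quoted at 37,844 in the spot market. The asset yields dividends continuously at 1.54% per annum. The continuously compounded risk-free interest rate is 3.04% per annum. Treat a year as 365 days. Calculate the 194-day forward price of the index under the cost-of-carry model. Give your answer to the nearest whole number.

F = S·e^((r − q)T) = 37844 · e^((0.0304 − 0.0154) × 194/365)
= 37844 · e^0.007973 = 37844 × 1.008005
F = 38,147

38,147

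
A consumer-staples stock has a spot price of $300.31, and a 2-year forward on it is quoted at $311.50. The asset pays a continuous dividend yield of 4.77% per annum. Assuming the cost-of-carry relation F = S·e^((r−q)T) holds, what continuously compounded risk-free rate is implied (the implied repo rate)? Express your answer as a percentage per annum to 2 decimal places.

6.60%

From F = S·e^((r−q)T): (r − q) = ln(F/S)/T
ln(311.50/300.31) = ln(1.037261) = 0.036584
(r − q) = 0.036584 / (2) = 0.018292
r = ln(F/S)/T + q = 0.018292 + 0.0477 = 0.065992
r = 6.60%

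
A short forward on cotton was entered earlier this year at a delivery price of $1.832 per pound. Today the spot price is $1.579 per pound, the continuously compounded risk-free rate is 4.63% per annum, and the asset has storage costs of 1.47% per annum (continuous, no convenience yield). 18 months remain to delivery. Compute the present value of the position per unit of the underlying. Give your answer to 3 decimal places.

$0.095 per pound

Current fair forward for the remaining 18 months: F = S·e^((r + u)·T), (r + u) = 0.0463 + 0.0147 = 0.0610
F = 1.579 · e^(0.0610 × 18/12) = 1.579 × 1.095817 = 1.7303
Value of long forward = (F − K)·e^(−rT) = (1.7303 − 1.832) · e^(−0.0463·18/12)
= -0.1017 × 0.932907 = -0.095
Short position value = −(long value) = $0.095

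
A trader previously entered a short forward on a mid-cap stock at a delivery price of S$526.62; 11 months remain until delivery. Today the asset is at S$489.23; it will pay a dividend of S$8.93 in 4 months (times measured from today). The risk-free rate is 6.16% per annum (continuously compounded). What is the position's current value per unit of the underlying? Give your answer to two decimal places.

S$17.23

PV(remaining dividends) I = 8.93·e^(−0.0616·4/12) = 8.7485
Current forward F = (S − I)·e^(rT) = (489.23 − 8.7485)·e^(0.0616·11/12) = 480.4815 × 1.058091 = 508.3932
Value (long) = (F − K)·e^(−rT) = (508.3932 − 526.62) × 0.945098 = -17.2261
Short position value = −(long value) = S$17.23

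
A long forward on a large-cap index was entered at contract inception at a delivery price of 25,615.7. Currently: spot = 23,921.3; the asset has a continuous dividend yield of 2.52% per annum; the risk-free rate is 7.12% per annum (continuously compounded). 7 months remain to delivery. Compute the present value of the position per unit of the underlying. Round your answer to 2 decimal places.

-1001.36

Current fair forward for the remaining 7 months: F = S·e^((r − q)·T), (r − q) = 0.0712 − 0.0252 = 0.0460
F = 23921.3 · e^(0.0460 × 7/12) = 23921.3 × 1.02719659 = 24571.8778
Value of long forward = (F − K)·e^(−rT) = (24571.8778 − 25615.7) · e^(−0.0712·7/12)
= -1043.8222 × 0.95931736 = -1001.36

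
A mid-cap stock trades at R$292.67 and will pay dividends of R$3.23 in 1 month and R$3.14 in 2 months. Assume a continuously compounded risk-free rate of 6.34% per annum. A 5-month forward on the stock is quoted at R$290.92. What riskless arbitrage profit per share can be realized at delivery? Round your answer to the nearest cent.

R$3.10 per share

PV(dividends) I = 3.23·e^(−0.0634·1/12) + 3.14·e^(−0.0634·2/12) = 6.3200
Fair forward F* = (S − I)·e^(rT) = (292.67 − 6.3200)·e^0.026417 = 286.3500 × 1.026769 = 294.0153
Market R$290.92 < fair 294.0153: forward underpriced → reverse cash-and-carry (short the stock, invest proceeds at r, pay the dividends, go long the forward).
Profit at T = |F_mkt − F*| = |290.92 − 294.0153| = R$3.10 per share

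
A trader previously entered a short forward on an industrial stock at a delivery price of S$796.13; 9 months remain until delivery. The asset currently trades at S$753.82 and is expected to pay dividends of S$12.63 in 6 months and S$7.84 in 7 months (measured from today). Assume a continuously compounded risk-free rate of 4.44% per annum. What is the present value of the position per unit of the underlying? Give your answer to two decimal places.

S$36.23

PV(remaining dividends) I = 12.63·e^(−0.0444·6/12) + 7.84·e^(−0.0444·7/12) = 19.9923
Current forward F = (S − I)·e^(rT) = (753.82 − 19.9923)·e^(0.0444·9/12) = 733.8277 × 1.033861 = 758.6758
Value (long) = (F − K)·e^(−rT) = (758.6758 − 796.13) × 0.967248 = -36.2275
Short position value = −(long value) = S$36.23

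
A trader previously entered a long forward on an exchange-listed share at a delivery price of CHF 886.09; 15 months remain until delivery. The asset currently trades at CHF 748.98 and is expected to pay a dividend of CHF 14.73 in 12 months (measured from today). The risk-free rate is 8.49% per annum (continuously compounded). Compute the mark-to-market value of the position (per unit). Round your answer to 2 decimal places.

PV(remaining dividends) I = 14.73·e^(−0.0849·12/12) = 13.5310
Current forward F = (S − I)·e^(rT) = (748.98 − 13.5310)·e^(0.0849·15/12) = 735.4490 × 1.111961 = 817.7906
Value (long) = (F − K)·e^(−rT) = (817.7906 − 886.09) × 0.899312 = -61.4225
Value = -CHF 61.42

-CHF 61.42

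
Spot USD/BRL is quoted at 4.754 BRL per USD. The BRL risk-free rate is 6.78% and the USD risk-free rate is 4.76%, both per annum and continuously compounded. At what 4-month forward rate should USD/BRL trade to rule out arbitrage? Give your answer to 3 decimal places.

F = S·e^((r_BRL − r_USD)T) = 4.754 · e^((0.0678 − 0.0476) × 4/12)
= 4.754 · e^0.006733 = 4.754 × 1.006756
F = 4.786 BRL per USD

4.786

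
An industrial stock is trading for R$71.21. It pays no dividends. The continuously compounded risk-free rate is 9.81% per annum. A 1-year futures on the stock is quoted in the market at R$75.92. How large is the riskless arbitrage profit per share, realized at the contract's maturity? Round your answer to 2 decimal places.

R$2.63 per share

Fair futures: F* = S·e^(carry·T), with carry = r = 0.0981
F* = 71.21 · e^(0.0981 × 1) = 71.21 · e^0.098100 = 71.21 × 1.103073 = R$78.5498
Market R$75.92 < fair R$78.5498: forward underpriced → reverse cash-and-carry (short spot, go long the forward).
At maturity, profit = |F_mkt − F*| = |75.92 − 78.5498| = R$2.63 per share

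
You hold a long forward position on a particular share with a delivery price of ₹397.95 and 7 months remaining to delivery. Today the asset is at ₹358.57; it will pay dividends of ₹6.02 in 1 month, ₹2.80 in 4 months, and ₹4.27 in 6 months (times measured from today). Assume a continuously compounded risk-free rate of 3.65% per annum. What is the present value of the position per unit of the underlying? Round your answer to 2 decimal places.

PV(remaining dividends) I = 6.02·e^(−0.0365·1/12) + 2.80·e^(−0.0365·4/12) + 4.27·e^(−0.0365·6/12) = 12.9606
Current forward F = (S − I)·e^(rT) = (358.57 − 12.9606)·e^(0.0365·7/12) = 345.6094 × 1.021520 = 353.0469
Value (long) = (F − K)·e^(−rT) = (353.0469 − 397.95) × 0.978933 = -43.9571
Value = -₹43.96

-₹43.96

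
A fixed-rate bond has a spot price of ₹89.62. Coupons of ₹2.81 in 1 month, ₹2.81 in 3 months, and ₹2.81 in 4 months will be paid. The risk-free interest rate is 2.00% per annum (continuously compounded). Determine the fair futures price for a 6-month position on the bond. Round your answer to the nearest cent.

PV(coupons) I = 2.81·e^(−0.0200·1/12) + 2.81·e^(−0.0200·3/12) + 2.81·e^(−0.0200·4/12)
I = 2.8053 + 2.7960 + 2.7913 = 8.3926
F = (S − I)·e^(rT) = (89.62 − 8.3926) · e^(0.0200·6/12)
= 81.2274 · e^0.010000 = 81.2274 × 1.010050 = ₹82.04

₹82.04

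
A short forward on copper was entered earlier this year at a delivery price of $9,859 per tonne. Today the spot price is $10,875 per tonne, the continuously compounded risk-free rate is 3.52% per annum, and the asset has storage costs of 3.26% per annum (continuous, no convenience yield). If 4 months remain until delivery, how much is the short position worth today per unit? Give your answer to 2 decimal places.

Current fair forward for the remaining 4 months: F = S·e^((r + u)·T), (r + u) = 0.0352 + 0.0326 = 0.0678
F = 10875 · e^(0.0678 × 4/12) = 10875 × 1.02285731 = 11123.5732
Value of long forward = (F − K)·e^(−rT) = (11123.5732 − 9859) · e^(−0.0352·4/12)
= 1264.5732 × 0.98833523 = 1249.82
Short position value = −(long value) = -$1249.82

-$1249.82 per tonne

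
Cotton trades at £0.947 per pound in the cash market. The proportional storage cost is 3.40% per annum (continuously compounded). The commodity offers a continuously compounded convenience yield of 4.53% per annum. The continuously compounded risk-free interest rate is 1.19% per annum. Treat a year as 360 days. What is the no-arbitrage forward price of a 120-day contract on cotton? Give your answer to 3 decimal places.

£0.947 per pound

Net carry = r + u − y = 0.0119 + 0.0340 − 0.0453 = 0.0006
F = S·e^((r+u−y)T) = 0.947 · e^(0.0006 × 120/360) = 0.947 · e^0.000200
= 0.947 × 1.000200 = £0.947 per pound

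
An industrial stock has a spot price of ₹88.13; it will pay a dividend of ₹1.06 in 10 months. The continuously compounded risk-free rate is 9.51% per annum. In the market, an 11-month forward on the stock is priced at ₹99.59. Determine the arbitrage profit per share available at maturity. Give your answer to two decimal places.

PV(dividends) I = 1.06·e^(−0.0951·10/12) = 0.9792
Fair forward F* = (S − I)·e^(rT) = (88.13 − 0.9792)·e^0.087175 = 87.1508 × 1.091088 = 95.0892
Market ₹99.59 > fair 95.0892: forward overpriced → cash-and-carry (borrow at r, buy the stock and collect the dividends, short the forward).
Profit at T = |F_mkt − F*| = |99.59 − 95.0892| = ₹4.50 per share

₹4.50 per share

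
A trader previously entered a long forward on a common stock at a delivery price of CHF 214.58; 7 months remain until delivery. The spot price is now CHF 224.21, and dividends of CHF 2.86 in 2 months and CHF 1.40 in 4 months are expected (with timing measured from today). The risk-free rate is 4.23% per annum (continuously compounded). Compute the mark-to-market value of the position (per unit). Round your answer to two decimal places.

CHF 10.64

PV(remaining dividends) I = 2.86·e^(−0.0423·2/12) + 1.40·e^(−0.0423·4/12) = 4.2203
Current forward F = (S − I)·e^(rT) = (224.21 − 4.2203)·e^(0.0423·7/12) = 219.9897 × 1.024982 = 225.4855
Value (long) = (F − K)·e^(−rT) = (225.4855 − 214.58) × 0.975627 = 10.6397
Value = CHF 10.64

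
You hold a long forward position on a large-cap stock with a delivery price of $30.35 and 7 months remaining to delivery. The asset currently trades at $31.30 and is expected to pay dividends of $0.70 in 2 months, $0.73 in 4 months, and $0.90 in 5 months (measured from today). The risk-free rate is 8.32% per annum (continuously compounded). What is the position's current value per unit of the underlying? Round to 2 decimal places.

$0.12

PV(remaining dividends) I = 0.70·e^(−0.0832·2/12) + 0.73·e^(−0.0832·4/12) + 0.90·e^(−0.0832·5/12) = 2.2697
Current forward F = (S − I)·e^(rT) = (31.30 − 2.2697)·e^(0.0832·7/12) = 29.0303 × 1.049730 = 30.4740
Value (long) = (F − K)·e^(−rT) = (30.4740 − 30.35) × 0.952626 = 0.1181
Value = $0.12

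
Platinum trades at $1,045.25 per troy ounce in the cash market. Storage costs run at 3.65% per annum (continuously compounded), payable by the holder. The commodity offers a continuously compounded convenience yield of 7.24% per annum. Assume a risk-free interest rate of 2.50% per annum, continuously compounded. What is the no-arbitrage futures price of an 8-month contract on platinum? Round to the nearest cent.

$1,037.68 per troy ounce

Net carry = r + u − y = 0.0250 + 0.0365 − 0.0724 = -0.0109
F = S·e^((r+u−y)T) = 1045.25 · e^(-0.0109 × 8/12) = 1045.25 · e^-0.00726667
= 1045.25 × 0.99275967 = $1,037.68 per troy ounce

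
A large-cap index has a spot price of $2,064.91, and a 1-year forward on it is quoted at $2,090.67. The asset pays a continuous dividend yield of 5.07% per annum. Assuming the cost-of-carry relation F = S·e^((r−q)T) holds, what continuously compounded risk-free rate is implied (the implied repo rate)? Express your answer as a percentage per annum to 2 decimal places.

6.31%

From F = S·e^((r−q)T): (r − q) = ln(F/S)/T
ln(2090.67/2064.91) = ln(1.012475) = 0.012398
(r − q) = 0.012398 / (1) = 0.012398
r = ln(F/S)/T + q = 0.012398 + 0.0507 = 0.063098
r = 6.31%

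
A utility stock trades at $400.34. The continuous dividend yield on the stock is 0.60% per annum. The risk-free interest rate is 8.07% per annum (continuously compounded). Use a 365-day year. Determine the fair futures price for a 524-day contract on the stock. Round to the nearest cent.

F = S·e^((r − q)T) = 400.34 · e^((0.0807 − 0.0060) × 524/365)
= 400.34 · e^0.107241 = 400.34 × 1.113203
F = $445.66

$445.66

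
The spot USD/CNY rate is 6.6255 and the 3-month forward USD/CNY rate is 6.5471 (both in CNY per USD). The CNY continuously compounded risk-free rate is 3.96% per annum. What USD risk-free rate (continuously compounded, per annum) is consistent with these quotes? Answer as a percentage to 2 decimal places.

8.72%

F = S·e^((r_CNY − r_USD)T) ⇒ r_USD = r_CNY − ln(F/S)/T
ln(6.5471/6.6255) = -0.011904; /(3/12) = -0.047616
r_USD = 0.0396 + 0.047616 = 0.087216
r_USD = 8.72%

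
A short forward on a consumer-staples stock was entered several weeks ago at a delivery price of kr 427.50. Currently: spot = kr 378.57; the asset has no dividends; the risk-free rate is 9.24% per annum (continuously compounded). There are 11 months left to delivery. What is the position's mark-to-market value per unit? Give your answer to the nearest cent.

Current fair forward for the remaining 11 months: F = S·e^(r·T), r = 0.0924
F = 378.57 · e^(0.0924 × 11/12) = 378.57 × 1.088391 = 412.0322
Value of long forward = (F − K)·e^(−rT) = (412.0322 − 427.50) · e^(−0.0924·11/12)
= -15.4678 × 0.918788 = -14.21
Short position value = −(long value) = kr 14.21

kr 14.21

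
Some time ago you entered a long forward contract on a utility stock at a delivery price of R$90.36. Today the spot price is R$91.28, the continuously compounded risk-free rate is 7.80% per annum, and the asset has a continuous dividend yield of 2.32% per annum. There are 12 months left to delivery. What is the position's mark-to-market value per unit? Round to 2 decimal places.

Current fair forward for the remaining 12 months: F = S·e^((r − q)·T), (r − q) = 0.0780 − 0.0232 = 0.0548
F = 91.28 · e^(0.0548 × 12/12) = 91.28 × 1.056329 = 96.4217
Value of long forward = (F − K)·e^(−rT) = (96.4217 − 90.36) · e^(−0.0780·12/12)
= 6.0617 × 0.924964 = 5.61

R$5.61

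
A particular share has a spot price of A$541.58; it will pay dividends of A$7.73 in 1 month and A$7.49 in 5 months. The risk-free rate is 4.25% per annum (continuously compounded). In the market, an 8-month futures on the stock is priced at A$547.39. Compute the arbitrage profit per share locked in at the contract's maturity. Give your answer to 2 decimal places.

PV(dividends) I = 7.73·e^(−0.0425·1/12) + 7.49·e^(−0.0425·5/12) = 15.0612
Fair futures F* = (S − I)·e^(rT) = (541.58 − 15.0612)·e^0.028333 = 526.5188 × 1.028738 = 541.6499
Market A$547.39 > fair 541.6499: forward overpriced → cash-and-carry (borrow at r, buy the stock and collect the dividends, short the forward).
Profit at T = |F_mkt − F*| = |547.39 − 541.6499| = A$5.74 per share

A$5.74 per share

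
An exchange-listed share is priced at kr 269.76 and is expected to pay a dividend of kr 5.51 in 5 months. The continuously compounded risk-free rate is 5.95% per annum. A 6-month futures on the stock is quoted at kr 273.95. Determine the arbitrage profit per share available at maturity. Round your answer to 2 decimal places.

kr 1.58 per share

PV(dividends) I = 5.51·e^(−0.0595·5/12) = 5.3751
Fair futures F* = (S − I)·e^(rT) = (269.76 − 5.3751)·e^0.029750 = 264.3849 × 1.030197 = 272.3685
Market kr 273.95 > fair 272.3685: forward overpriced → cash-and-carry (borrow at r, buy the stock and collect the dividends, short the forward).
Profit at T = |F_mkt − F*| = |273.95 − 272.3685| = kr 1.58 per share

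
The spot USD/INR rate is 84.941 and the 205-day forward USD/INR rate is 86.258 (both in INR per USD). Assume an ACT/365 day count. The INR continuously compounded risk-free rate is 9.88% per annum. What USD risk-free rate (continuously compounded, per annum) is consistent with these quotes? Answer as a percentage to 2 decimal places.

F = S·e^((r_INR − r_USD)T) ⇒ r_USD = r_INR − ln(F/S)/T
ln(86.258/84.941) = 0.015386; /(205/365) = 0.027395
r_USD = 0.0988 − 0.027395 = 0.071405
r_USD = 7.14%

7.14%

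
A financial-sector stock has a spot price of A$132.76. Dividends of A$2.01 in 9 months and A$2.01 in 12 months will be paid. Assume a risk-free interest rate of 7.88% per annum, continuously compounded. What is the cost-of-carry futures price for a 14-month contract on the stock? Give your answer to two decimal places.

PV(dividends) I = 2.01·e^(−0.0788·9/12) + 2.01·e^(−0.0788·12/12)
I = 1.8947 + 1.8577 = 3.7524
F = (S − I)·e^(rT) = (132.76 − 3.7524) · e^(0.0788·14/12)
= 129.0076 · e^0.091933 = 129.0076 × 1.096291 = A$141.43

A$141.43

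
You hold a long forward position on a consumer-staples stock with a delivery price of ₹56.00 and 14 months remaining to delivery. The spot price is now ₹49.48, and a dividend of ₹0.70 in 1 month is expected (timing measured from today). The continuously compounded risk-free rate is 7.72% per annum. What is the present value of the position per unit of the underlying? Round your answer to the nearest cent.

-₹2.39

PV(remaining dividends) I = 0.70·e^(−0.0772·1/12) = 0.6955
Current forward F = (S − I)·e^(rT) = (49.48 − 0.6955)·e^(0.0772·14/12) = 48.7845 × 1.094247 = 53.3823
Value (long) = (F − K)·e^(−rT) = (53.3823 − 56.00) × 0.913870 = -2.3922
Value = -₹2.39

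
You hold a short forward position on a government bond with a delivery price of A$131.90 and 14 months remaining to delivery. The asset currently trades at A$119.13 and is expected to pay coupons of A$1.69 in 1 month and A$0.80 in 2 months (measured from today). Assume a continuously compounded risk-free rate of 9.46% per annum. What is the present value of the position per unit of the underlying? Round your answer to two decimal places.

A$1.45

PV(remaining coupons) I = 1.69·e^(−0.0946·1/12) + 0.80·e^(−0.0946·2/12) = 2.4642
Current forward F = (S − I)·e^(rT) = (119.13 − 2.4642)·e^(0.0946·14/12) = 116.6658 × 1.116687 = 130.2792
Value (long) = (F − K)·e^(−rT) = (130.2792 − 131.90) × 0.895506 = -1.4514
Short position value = −(long value) = A$1.45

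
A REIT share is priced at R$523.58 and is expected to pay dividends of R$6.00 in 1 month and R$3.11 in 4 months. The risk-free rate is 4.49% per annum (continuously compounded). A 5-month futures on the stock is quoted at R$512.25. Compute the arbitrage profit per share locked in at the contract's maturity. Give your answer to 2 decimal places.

PV(dividends) I = 6.00·e^(−0.0449·1/12) + 3.11·e^(−0.0449·4/12) = 9.0414
Fair futures F* = (S − I)·e^(rT) = (523.58 − 9.0414)·e^0.018708 = 514.5386 × 1.018884 = 524.2551
Market R$512.25 < fair 524.2551: forward underpriced → reverse cash-and-carry (short the stock, invest proceeds at r, pay the dividends, go long the forward).
Profit at T = |F_mkt − F*| = |512.25 − 524.2551| = R$12.01 per share

R$12.01 per share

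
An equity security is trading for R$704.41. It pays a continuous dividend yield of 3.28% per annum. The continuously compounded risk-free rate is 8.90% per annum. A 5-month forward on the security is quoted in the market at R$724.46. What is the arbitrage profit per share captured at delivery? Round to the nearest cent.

R$3.36 per share

Fair forward: F* = S·e^(carry·T), with carry = (r − q) = 0.0890 − 0.0328 = 0.0562
F* = 704.41 · e^(0.0562 × 5/12) = 704.41 · e^0.023417 = 704.41 × 1.023693 = R$721.0996
Market R$724.46 > fair R$721.0996: forward overpriced → cash-and-carry (buy spot, short the forward).
At maturity, profit = |F_mkt − F*| = |724.46 − 721.0996| = R$3.36 per share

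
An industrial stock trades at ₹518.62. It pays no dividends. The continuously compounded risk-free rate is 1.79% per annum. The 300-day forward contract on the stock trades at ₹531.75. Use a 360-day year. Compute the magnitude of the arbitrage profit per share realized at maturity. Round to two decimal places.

₹5.34 per share

Fair forward: F* = S·e^(carry·T), with carry = r = 0.0179
F* = 518.62 · e^(0.0179 × 300/360) = 518.62 · e^0.014917 = 518.62 × 1.015029 = ₹526.4143
Market ₹531.75 > fair ₹526.4143: forward overpriced → cash-and-carry (buy spot, short the forward).
At maturity, profit = |F_mkt − F*| = |531.75 − 526.4143| = ₹5.34 per share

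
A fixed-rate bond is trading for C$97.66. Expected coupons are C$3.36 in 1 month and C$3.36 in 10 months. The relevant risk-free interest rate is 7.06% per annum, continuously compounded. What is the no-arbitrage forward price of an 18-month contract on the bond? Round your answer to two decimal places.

PV(coupons) I = 3.36·e^(−0.0706·1/12) + 3.36·e^(−0.0706·10/12)
I = 3.3403 + 3.1680 = 6.5083
F = (S − I)·e^(rT) = (97.66 − 6.5083) · e^(0.0706·18/12)
= 91.1517 · e^0.105900 = 91.1517 × 1.111711 = C$101.33

C$101.33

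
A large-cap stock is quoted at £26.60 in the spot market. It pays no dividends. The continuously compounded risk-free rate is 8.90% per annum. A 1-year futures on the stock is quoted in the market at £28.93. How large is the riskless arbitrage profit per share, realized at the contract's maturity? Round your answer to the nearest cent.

£0.15 per share

Fair futures: F* = S·e^(carry·T), with carry = r = 0.0890
F* = 26.60 · e^(0.0890 × 12/12) = 26.60 · e^0.089000 = 26.60 × 1.093081 = £29.0760
Market £28.93 < fair £29.0760: forward underpriced → reverse cash-and-carry (short spot, go long the forward).
At maturity, profit = |F_mkt − F*| = |28.93 − 29.0760| = £0.15 per share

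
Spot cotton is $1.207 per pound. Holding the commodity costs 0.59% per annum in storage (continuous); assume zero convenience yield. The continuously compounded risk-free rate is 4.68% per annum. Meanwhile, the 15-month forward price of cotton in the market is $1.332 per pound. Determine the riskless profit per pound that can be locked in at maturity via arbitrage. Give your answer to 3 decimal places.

Fair forward: F* = S·e^(carry·T), with carry = (r + u) = 0.0468 + 0.0059 = 0.0527
F* = 1.207 · e^(0.0527 × 15/12) = 1.207 · e^0.065875 = 1.207 × 1.068093 = $1.2892
Market $1.332 > fair $1.2892: forward overpriced → cash-and-carry (buy spot, short the forward).
At maturity, profit = |F_mkt − F*| = |1.332 − 1.2892| = $0.043 per pound

$0.043 per pound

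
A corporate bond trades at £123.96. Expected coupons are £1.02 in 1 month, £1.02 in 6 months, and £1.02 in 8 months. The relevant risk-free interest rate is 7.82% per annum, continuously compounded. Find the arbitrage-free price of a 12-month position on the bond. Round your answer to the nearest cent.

PV(coupons) I = 1.02·e^(−0.0782·1/12) + 1.02·e^(−0.0782·6/12) + 1.02·e^(−0.0782·8/12)
I = 1.0134 + 0.9809 + 0.9682 = 2.9625
F = (S − I)·e^(rT) = (123.96 − 2.9625) · e^(0.0782·12/12)
= 120.9975 · e^0.078200 = 120.9975 × 1.081339 = £130.84

£130.84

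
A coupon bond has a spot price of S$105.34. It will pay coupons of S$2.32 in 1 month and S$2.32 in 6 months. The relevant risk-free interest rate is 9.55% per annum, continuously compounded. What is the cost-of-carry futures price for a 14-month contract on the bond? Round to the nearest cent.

PV(coupons) I = 2.32·e^(−0.0955·1/12) + 2.32·e^(−0.0955·6/12)
I = 2.3016 + 2.2118 = 4.5134
F = (S − I)·e^(rT) = (105.34 − 4.5134) · e^(0.0955·14/12)
= 100.8266 · e^0.111417 = 100.8266 × 1.117861 = S$112.71

S$112.71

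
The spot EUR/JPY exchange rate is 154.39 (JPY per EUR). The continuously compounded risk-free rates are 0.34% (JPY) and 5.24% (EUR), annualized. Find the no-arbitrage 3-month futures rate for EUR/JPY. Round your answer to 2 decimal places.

F = S·e^((r_JPY − r_EUR)T) = 154.39 · e^((0.0034 − 0.0524) × 3/12)
= 154.39 · e^-0.012250 = 154.39 × 0.987825
F = 152.51 JPY per EUR

152.51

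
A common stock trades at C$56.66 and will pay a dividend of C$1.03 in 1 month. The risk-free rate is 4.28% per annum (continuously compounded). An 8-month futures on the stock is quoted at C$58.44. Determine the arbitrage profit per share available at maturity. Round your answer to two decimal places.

C$1.20 per share

PV(dividends) I = 1.03·e^(−0.0428·1/12) = 1.0263
Fair futures F* = (S − I)·e^(rT) = (56.66 − 1.0263)·e^0.028533 = 55.6337 × 1.028944 = 57.2440
Market C$58.44 > fair 57.2440: forward overpriced → cash-and-carry (borrow at r, buy the stock and collect the dividends, short the forward).
Profit at T = |F_mkt − F*| = |58.44 − 57.2440| = C$1.20 per share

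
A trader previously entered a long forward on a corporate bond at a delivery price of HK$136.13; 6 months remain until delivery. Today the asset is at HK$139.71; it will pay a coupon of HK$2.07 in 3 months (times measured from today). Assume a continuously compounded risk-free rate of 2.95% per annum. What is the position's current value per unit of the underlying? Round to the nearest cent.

HK$3.52

PV(remaining coupons) I = 2.07·e^(−0.0295·3/12) = 2.0548
Current forward F = (S − I)·e^(rT) = (139.71 − 2.0548)·e^(0.0295·6/12) = 137.6552 × 1.014859 = 139.7006
Value (long) = (F − K)·e^(−rT) = (139.7006 − 136.13) × 0.985358 = 3.5183
Value = HK$3.52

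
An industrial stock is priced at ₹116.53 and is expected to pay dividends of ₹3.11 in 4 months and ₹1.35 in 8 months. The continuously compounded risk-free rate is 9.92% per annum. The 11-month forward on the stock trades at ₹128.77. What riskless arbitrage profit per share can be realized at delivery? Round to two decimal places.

₹5.83 per share

PV(dividends) I = 3.11·e^(−0.0992·4/12) + 1.35·e^(−0.0992·8/12) = 4.2725
Fair forward F* = (S − I)·e^(rT) = (116.53 − 4.2725)·e^0.090933 = 112.2575 × 1.095196 = 122.9440
Market ₹128.77 > fair 122.9440: forward overpriced → cash-and-carry (borrow at r, buy the stock and collect the dividends, short the forward).
Profit at T = |F_mkt − F*| = |128.77 − 122.9440| = ₹5.83 per share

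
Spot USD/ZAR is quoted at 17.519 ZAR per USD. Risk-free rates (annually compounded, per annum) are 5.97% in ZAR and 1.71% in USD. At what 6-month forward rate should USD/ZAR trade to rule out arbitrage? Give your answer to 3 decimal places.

17.882

By covered interest parity, F = S · (1+r_ZAR)^T / (1+r_USD)^T
= 17.519 × 1.029417 / 1.008514 = 17.519 × 1.020727
F = 17.882 ZAR per USD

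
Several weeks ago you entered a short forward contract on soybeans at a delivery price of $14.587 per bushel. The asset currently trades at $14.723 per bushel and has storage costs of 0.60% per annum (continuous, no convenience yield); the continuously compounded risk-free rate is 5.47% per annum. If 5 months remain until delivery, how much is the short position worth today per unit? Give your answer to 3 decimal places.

Current fair forward for the remaining 5 months: F = S·e^((r + u)·T), (r + u) = 0.0547 + 0.0060 = 0.0607
F = 14.723 · e^(0.0607 × 5/12) = 14.723 × 1.025614 = 15.1001
Value of long forward = (F − K)·e^(−rT) = (15.1001 − 14.587) · e^(−0.0547·5/12)
= 0.5131 × 0.977466 = 0.502
Short position value = −(long value) = -$0.502

-$0.502 per bushel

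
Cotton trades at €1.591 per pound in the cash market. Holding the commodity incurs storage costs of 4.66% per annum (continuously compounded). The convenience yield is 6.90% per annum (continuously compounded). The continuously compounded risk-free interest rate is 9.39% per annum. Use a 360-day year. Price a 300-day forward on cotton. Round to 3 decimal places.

€1.689 per pound

Net carry = r + u − y = 0.0939 + 0.0466 − 0.0690 = 0.0715
F = S·e^((r+u−y)T) = 1.591 · e^(0.0715 × 300/360) = 1.591 · e^0.059583
= 1.591 × 1.061394 = €1.689 per pound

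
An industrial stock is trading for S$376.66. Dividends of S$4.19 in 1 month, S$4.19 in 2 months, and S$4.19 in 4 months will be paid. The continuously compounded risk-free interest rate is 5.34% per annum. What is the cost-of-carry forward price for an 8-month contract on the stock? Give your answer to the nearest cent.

PV(dividends) I = 4.19·e^(−0.0534·1/12) + 4.19·e^(−0.0534·2/12) + 4.19·e^(−0.0534·4/12)
I = 4.1714 + 4.1529 + 4.1161 = 12.4404
F = (S − I)·e^(rT) = (376.66 − 12.4404) · e^(0.0534·8/12)
= 364.2196 · e^0.035600 = 364.2196 × 1.036241 = S$377.42

S$377.42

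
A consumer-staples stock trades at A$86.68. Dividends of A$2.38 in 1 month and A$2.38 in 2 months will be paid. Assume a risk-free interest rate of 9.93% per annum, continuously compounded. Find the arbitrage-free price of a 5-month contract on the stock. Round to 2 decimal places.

A$85.44

PV(dividends) I = 2.38·e^(−0.0993·1/12) + 2.38·e^(−0.0993·2/12)
I = 2.3604 + 2.3409 = 4.7013
F = (S − I)·e^(rT) = (86.68 − 4.7013) · e^(0.0993·5/12)
= 81.9787 · e^0.041375 = 81.9787 × 1.042243 = A$85.44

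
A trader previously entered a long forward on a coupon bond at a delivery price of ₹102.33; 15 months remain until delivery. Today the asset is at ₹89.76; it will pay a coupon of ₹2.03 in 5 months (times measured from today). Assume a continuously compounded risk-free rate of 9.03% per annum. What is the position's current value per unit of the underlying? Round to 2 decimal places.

PV(remaining coupons) I = 2.03·e^(−0.0903·5/12) = 1.9550
Current forward F = (S − I)·e^(rT) = (89.76 − 1.9550)·e^(0.0903·15/12) = 87.8050 × 1.119492 = 98.2970
Value (long) = (F − K)·e^(−rT) = (98.2970 − 102.33) × 0.893262 = -3.6025
Value = -₹3.60

-₹3.60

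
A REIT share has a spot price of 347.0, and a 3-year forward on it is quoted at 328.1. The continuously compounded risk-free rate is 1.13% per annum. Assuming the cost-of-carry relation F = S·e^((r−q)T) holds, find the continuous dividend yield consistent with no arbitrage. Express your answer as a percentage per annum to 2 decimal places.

3.00%

From F = S·e^((r−q)T): (r − q) = ln(F/S)/T
ln(328.1/347.0) = ln(0.945533) = -0.056006
(r − q) = -0.056006 / (3) = -0.018669
q = r − ln(F/S)/T = 0.0113 + 0.018669 = 0.029969
q = 3.00%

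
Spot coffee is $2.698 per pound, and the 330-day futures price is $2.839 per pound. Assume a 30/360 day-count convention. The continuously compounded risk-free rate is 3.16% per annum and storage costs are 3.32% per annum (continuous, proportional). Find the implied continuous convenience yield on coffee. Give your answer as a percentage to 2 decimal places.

0.92%

F = S·e^((r+u−y)T) ⇒ (r+u−y) = ln(F/S)/T
ln(2.839/2.698) = 0.050941; /T ⇒ 0.055572
y = r + u − ln(F/S)/T = 0.0316 + 0.0332 − 0.055572 = 0.009228
y = 0.92%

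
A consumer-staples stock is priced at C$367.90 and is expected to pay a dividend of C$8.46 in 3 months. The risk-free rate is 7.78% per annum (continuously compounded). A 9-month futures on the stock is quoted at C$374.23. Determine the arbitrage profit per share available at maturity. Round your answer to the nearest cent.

C$6.98 per share

PV(dividends) I = 8.46·e^(−0.0778·3/12) = 8.2970
Fair futures F* = (S − I)·e^(rT) = (367.90 − 8.2970)·e^0.058350 = 359.6030 × 1.060086 = 381.2101
Market C$374.23 < fair 381.2101: forward underpriced → reverse cash-and-carry (short the stock, invest proceeds at r, pay the dividends, go long the forward).
Profit at T = |F_mkt − F*| = |374.23 − 381.2101| = C$6.98 per share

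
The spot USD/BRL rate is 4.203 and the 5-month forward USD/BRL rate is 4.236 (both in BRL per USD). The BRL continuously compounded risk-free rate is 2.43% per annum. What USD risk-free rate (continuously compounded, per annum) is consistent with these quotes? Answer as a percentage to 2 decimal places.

F = S·e^((r_BRL − r_USD)T) ⇒ r_USD = r_BRL − ln(F/S)/T
ln(4.236/4.203) = 0.007821; /(5/12) = 0.018770
r_USD = 0.0243 − 0.018770 = 0.005530
r_USD = 0.55%

0.55%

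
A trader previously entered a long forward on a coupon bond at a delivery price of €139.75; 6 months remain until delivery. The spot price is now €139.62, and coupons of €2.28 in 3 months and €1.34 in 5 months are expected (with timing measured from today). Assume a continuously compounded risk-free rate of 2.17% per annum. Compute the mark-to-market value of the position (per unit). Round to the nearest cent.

-€2.22

PV(remaining coupons) I = 2.28·e^(−0.0217·3/12) + 1.34·e^(−0.0217·5/12) = 3.5956
Current forward F = (S − I)·e^(rT) = (139.62 − 3.5956)·e^(0.0217·6/12) = 136.0244 × 1.010909 = 137.5083
Value (long) = (F − K)·e^(−rT) = (137.5083 − 139.75) × 0.989209 = -2.2175
Value = -€2.22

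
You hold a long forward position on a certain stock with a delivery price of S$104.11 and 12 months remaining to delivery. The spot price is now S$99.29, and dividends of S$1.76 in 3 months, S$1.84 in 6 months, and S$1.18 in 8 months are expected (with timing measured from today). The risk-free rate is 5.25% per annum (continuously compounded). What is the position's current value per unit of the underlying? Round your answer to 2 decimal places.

PV(remaining dividends) I = 1.76·e^(−0.0525·3/12) + 1.84·e^(−0.0525·6/12) + 1.18·e^(−0.0525·8/12) = 4.6688
Current forward F = (S − I)·e^(rT) = (99.29 − 4.6688)·e^(0.0525·12/12) = 94.6212 × 1.053903 = 99.7216
Value (long) = (F − K)·e^(−rT) = (99.7216 − 104.11) × 0.948854 = -4.1640
Value = -S$4.16

-S$4.16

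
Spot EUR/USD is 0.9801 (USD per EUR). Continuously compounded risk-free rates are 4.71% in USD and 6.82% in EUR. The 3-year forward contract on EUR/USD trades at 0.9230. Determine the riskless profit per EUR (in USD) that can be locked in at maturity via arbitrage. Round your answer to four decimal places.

0.0030 per EUR (in USD)

Fair forward: F* = S·e^(carry·T), with carry = (r_USD − r_EUR) = 0.0471 − 0.0682 = -0.0211
F* = 0.9801 · e^(-0.0211 × 3) = 0.9801 · e^-0.063300 = 0.9801 × 0.938662 = 0.9200
Market 0.9230 > fair 0.9200: forward overpriced → cash-and-carry (buy spot, short the forward).
At maturity, profit = |F_mkt − F*| = |0.9230 − 0.9200| = 0.0030 per EUR (in USD)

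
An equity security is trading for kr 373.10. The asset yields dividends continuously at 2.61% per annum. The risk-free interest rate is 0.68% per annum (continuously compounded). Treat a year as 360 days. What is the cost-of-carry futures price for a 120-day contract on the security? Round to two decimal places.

F = S·e^((r − q)T) = 373.10 · e^((0.0068 − 0.0261) × 120/360)
= 373.10 · e^-0.006433 = 373.10 × 0.993588
F = kr 370.71

kr 370.71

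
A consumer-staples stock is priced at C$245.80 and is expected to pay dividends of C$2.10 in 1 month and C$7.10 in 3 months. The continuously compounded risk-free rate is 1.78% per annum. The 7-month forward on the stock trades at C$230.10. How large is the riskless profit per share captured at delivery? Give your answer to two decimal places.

PV(dividends) I = 2.10·e^(−0.0178·1/12) + 7.10·e^(−0.0178·3/12) = 9.1654
Fair forward F* = (S − I)·e^(rT) = (245.80 − 9.1654)·e^0.010383 = 236.6346 × 1.010437 = 239.1044
Market C$230.10 < fair 239.1044: forward underpriced → reverse cash-and-carry (short the stock, invest proceeds at r, pay the dividends, go long the forward).
Profit at T = |F_mkt − F*| = |230.10 − 239.1044| = C$9.00 per share

C$9.00 per share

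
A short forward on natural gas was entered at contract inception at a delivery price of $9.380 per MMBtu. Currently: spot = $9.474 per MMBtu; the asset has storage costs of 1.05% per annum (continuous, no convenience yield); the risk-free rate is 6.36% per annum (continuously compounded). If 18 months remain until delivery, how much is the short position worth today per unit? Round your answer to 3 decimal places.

-$1.098 per MMBtu

Current fair forward for the remaining 18 months: F = S·e^((r + u)·T), (r + u) = 0.0636 + 0.0105 = 0.0741
F = 9.474 · e^(0.0741 × 18/12) = 9.474 × 1.117563 = 10.5878
Value of long forward = (F − K)·e^(−rT) = (10.5878 − 9.380) · e^(−0.0636·18/12)
= 1.2078 × 0.909009 = 1.098
Short position value = −(long value) = -$1.098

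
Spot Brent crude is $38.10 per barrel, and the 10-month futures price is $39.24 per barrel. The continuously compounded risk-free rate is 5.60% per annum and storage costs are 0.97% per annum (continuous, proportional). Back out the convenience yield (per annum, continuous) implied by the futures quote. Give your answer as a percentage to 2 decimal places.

F = S·e^((r+u−y)T) ⇒ (r+u−y) = ln(F/S)/T
ln(39.24/38.10) = 0.029482; /T ⇒ 0.035378
y = r + u − ln(F/S)/T = 0.0560 + 0.0097 − 0.035378 = 0.030322
y = 3.03%

3.03%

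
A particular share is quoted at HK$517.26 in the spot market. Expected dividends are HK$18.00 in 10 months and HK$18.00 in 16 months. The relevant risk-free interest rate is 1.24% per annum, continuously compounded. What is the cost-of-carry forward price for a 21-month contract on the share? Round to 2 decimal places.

PV(dividends) I = 18.00·e^(−0.0124·10/12) + 18.00·e^(−0.0124·16/12)
I = 17.8150 + 17.7048 = 35.5198
F = (S − I)·e^(rT) = (517.26 − 35.5198) · e^(0.0124·21/12)
= 481.7402 · e^0.021700 = 481.7402 × 1.021937 = HK$492.31

HK$492.31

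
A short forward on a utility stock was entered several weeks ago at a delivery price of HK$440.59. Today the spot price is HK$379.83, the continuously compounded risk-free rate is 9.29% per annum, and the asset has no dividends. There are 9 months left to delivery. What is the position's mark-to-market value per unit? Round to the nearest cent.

Current fair forward for the remaining 9 months: F = S·e^(r·T), r = 0.0929
F = 379.83 · e^(0.0929 × 9/12) = 379.83 × 1.072160 = 407.2385
Value of long forward = (F − K)·e^(−rT) = (407.2385 − 440.59) · e^(−0.0929·9/12)
= -33.3515 × 0.932697 = -31.11
Short position value = −(long value) = HK$31.11

HK$31.11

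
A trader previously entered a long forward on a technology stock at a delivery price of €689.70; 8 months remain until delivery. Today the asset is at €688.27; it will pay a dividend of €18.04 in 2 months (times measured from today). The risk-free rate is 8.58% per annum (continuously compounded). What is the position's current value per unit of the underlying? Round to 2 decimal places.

PV(remaining dividends) I = 18.04·e^(−0.0858·2/12) = 17.7839
Current forward F = (S − I)·e^(rT) = (688.27 − 17.7839)·e^(0.0858·8/12) = 670.4861 × 1.058868 = 709.9563
Value (long) = (F − K)·e^(−rT) = (709.9563 − 689.70) × 0.944405 = 19.1302
Value = €19.13

€19.13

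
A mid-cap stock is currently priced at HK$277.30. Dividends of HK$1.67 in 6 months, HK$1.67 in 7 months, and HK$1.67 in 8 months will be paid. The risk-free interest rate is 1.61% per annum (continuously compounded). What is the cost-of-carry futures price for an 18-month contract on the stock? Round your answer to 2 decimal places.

PV(dividends) I = 1.67·e^(−0.0161·6/12) + 1.67·e^(−0.0161·7/12) + 1.67·e^(−0.0161·8/12)
I = 1.6566 + 1.6544 + 1.6522 = 4.9632
F = (S − I)·e^(rT) = (277.30 − 4.9632) · e^(0.0161·18/12)
= 272.3368 · e^0.024150 = 272.3368 × 1.024444 = HK$278.99

HK$278.99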